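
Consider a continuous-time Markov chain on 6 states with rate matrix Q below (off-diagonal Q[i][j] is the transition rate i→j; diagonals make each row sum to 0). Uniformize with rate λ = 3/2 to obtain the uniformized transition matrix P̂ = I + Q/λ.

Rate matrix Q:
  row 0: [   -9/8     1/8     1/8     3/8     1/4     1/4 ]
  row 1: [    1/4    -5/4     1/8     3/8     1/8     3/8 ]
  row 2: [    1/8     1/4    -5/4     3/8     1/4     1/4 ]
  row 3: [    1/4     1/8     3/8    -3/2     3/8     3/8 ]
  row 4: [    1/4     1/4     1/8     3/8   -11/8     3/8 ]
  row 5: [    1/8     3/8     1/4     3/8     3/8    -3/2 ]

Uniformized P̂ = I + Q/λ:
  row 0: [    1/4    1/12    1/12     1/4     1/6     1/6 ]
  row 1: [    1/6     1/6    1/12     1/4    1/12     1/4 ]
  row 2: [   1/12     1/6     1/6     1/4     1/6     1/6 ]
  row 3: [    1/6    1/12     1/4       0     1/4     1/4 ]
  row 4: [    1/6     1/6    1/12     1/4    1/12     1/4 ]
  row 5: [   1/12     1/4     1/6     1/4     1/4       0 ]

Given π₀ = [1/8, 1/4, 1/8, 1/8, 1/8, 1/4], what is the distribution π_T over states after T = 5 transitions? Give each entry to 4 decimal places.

t=0: π = [0.1250, 0.2500, 0.1250, 0.1250, 0.1250, 0.2500]
t=1: π = [0.1458, 0.1667, 0.1354, 0.2188, 0.1667, 0.1667]
t=2: π = [0.1536, 0.1502, 0.1450, 0.1953, 0.1710, 0.1849]
t=3: π = [0.1520, 0.1530, 0.1434, 0.2012, 0.1716, 0.1789]
t=4: π = [0.1525, 0.1521, 0.1437, 0.1997, 0.1713, 0.1807]
t=5: π = [0.1523, 0.1524, 0.1436, 0.2001, 0.1714, 0.1802]

π = [0.1523, 0.1524, 0.1436, 0.2001, 0.1714, 0.1802]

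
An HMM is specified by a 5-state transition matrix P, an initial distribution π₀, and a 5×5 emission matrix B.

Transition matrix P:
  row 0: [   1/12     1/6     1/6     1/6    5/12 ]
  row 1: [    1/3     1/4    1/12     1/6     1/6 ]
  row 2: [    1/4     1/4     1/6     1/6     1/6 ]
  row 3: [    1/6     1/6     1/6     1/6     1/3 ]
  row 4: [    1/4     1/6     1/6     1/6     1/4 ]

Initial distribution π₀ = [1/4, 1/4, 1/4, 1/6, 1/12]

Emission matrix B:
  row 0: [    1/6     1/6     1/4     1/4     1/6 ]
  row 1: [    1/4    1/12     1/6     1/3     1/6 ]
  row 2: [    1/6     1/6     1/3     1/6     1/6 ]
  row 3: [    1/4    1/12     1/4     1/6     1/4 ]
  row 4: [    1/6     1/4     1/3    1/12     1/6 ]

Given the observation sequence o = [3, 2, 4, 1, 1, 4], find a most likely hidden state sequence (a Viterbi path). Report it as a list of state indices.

path = [0, 4, 0, 4, 0, 4]

t=0: δ = [6.250e-02, 8.333e-02, 4.167e-02, 2.778e-02, 6.944e-03]  (obs o_0=3)
t=1: δ = [6.944e-03, 3.472e-03, 3.472e-03, 3.472e-03, 8.681e-03]  ψ = [1, 1, 0, 1, 0]  (obs o_1=2)
t=2: δ = [3.617e-04, 2.411e-04, 2.411e-04, 3.617e-04, 4.823e-04]  ψ = [4, 4, 4, 4, 0]  (obs o_2=4)
t=3: δ = [2.009e-05, 6.698e-06, 1.340e-05, 6.698e-06, 3.768e-05]  ψ = [4, 4, 4, 4, 0]  (obs o_3=1)
t=4: δ = [1.570e-06, 5.233e-07, 1.047e-06, 5.233e-07, 2.355e-06]  ψ = [4, 4, 4, 4, 4]  (obs o_4=1)
t=5: δ = [9.811e-08, 6.541e-08, 6.541e-08, 9.811e-08, 1.090e-07]  ψ = [4, 4, 4, 4, 0]  (obs o_5=4)
backtrack: best end state = 4; path = [0, 4, 0, 4, 0, 4]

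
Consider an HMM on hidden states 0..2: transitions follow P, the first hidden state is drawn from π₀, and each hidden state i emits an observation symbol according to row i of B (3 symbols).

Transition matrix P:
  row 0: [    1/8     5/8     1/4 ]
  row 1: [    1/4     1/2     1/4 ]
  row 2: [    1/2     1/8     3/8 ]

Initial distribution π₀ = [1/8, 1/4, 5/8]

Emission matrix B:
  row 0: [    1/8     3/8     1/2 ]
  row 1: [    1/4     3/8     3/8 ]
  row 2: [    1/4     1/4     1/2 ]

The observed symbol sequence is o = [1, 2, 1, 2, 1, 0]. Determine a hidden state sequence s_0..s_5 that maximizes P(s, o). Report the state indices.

path = [2, 0, 1, 1, 1, 1]

t=0: δ = [4.688e-02, 9.375e-02, 1.562e-01]  (obs o_0=1)
t=1: δ = [3.906e-02, 1.758e-02, 2.930e-02]  ψ = [2, 1, 2]  (obs o_1=2)
t=2: δ = [5.493e-03, 9.155e-03, 2.747e-03]  ψ = [2, 0, 2]  (obs o_2=1)
t=3: δ = [1.144e-03, 1.717e-03, 1.144e-03]  ψ = [1, 1, 1]  (obs o_3=2)
t=4: δ = [2.146e-04, 3.219e-04, 1.073e-04]  ψ = [2, 1, 1]  (obs o_4=1)
t=5: δ = [1.006e-05, 4.023e-05, 2.012e-05]  ψ = [1, 1, 1]  (obs o_5=0)
backtrack: best end state = 1; path = [2, 0, 1, 1, 1, 1]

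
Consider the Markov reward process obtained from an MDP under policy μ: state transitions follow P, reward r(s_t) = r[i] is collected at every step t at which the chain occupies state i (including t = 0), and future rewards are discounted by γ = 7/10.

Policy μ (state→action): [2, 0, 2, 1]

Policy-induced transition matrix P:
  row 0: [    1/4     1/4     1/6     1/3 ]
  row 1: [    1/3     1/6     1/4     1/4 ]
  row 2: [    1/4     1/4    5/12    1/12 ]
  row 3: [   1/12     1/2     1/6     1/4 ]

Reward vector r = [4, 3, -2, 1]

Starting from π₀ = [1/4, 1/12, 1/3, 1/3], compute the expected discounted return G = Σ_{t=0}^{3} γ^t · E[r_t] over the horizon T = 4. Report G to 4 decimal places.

t=0: π = [0.2500, 0.0833, 0.3333, 0.3333], E[r] = 0.9167, γ^t·E[r] = 0.916667, running G = 0.916667
t=1: π = [0.2014, 0.3264, 0.2569, 0.2153], E[r] = 1.4861, γ^t·E[r] = 1.040278, running G = 1.956944
t=2: π = [0.2413, 0.2766, 0.2581, 0.2240], E[r] = 1.5029, γ^t·E[r] = 0.736418, running G = 2.693362
t=3: π = [0.2357, 0.2829, 0.2542, 0.2271], E[r] = 1.5103, γ^t·E[r] = 0.518040, running G = 3.211402

G = 3.2114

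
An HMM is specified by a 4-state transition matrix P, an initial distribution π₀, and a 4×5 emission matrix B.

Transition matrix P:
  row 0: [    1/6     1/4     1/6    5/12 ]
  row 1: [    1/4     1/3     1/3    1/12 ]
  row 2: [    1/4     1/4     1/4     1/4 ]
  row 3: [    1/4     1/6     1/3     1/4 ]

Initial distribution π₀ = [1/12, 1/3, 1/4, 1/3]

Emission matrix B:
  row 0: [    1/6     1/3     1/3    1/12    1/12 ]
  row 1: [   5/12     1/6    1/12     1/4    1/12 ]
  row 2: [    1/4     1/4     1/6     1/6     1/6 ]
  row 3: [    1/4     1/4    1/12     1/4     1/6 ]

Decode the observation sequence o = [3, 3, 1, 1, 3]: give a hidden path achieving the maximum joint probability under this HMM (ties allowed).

path = [1, 1, 2, 0, 3]

t=0: δ = [6.944e-03, 8.333e-02, 4.167e-02, 8.333e-02]  (obs o_0=3)
t=1: δ = [1.736e-03, 6.944e-03, 4.630e-03, 5.208e-03]  ψ = [1, 1, 1, 3]  (obs o_1=3)
t=2: δ = [5.787e-04, 3.858e-04, 5.787e-04, 3.255e-04]  ψ = [1, 1, 1, 3]  (obs o_2=1)
t=3: δ = [4.823e-05, 2.411e-05, 3.617e-05, 6.028e-05]  ψ = [2, 0, 2, 0]  (obs o_3=1)
t=4: δ = [1.256e-06, 3.014e-06, 3.349e-06, 5.023e-06]  ψ = [3, 0, 3, 0]  (obs o_4=3)
backtrack: best end state = 3; path = [1, 1, 2, 0, 3]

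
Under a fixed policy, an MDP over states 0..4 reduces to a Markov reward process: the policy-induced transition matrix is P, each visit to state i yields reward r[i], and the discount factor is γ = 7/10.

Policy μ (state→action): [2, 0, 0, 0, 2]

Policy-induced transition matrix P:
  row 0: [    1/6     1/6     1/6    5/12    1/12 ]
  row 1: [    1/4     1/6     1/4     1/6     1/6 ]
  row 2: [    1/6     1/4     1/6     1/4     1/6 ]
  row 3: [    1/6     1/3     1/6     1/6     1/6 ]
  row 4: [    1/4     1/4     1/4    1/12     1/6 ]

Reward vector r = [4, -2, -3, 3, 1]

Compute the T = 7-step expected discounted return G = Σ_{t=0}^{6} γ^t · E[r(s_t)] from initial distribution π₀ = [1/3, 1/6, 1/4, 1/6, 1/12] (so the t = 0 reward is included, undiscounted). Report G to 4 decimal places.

t=0: π = [0.3333, 0.1667, 0.2500, 0.1667, 0.0833], E[r] = 0.8333, γ^t·E[r] = 0.833333, running G = 0.833333
t=1: π = [0.1875, 0.2222, 0.1875, 0.2639, 0.1389], E[r] = 0.6736, γ^t·E[r] = 0.471528, running G = 1.304861
t=2: π = [0.1968, 0.2378, 0.1968, 0.2176, 0.1510], E[r] = 0.5249, γ^t·E[r] = 0.257193, running G = 1.562054
t=3: π = [0.1991, 0.2319, 0.1991, 0.2197, 0.1503], E[r] = 0.5445, γ^t·E[r] = 0.186768, running G = 1.748822
t=4: π = [0.1985, 0.2324, 0.1985, 0.2205, 0.1501], E[r] = 0.5453, γ^t·E[r] = 0.130931, running G = 1.879753
t=5: π = [0.1985, 0.2325, 0.1985, 0.2203, 0.1501], E[r] = 0.5447, γ^t·E[r] = 0.091552, running G = 1.971305
t=6: π = [0.1985, 0.2324, 0.1985, 0.2203, 0.1501], E[r] = 0.5448, γ^t·E[r] = 0.064094, running G = 2.035399

G = 2.0354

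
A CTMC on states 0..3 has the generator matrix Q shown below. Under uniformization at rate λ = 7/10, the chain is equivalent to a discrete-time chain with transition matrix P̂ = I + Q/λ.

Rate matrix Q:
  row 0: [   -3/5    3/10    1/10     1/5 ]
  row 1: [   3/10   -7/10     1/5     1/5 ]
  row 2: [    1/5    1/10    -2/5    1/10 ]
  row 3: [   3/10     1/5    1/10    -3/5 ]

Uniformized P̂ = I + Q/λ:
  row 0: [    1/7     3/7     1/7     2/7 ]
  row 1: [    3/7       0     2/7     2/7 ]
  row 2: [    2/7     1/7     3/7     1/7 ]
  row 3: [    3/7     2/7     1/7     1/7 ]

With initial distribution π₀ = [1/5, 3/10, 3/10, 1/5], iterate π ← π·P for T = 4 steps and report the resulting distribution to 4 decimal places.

π = [0.3050, 0.2304, 0.2456, 0.2190]

t=0: π = [0.2000, 0.3000, 0.3000, 0.2000]
t=1: π = [0.3286, 0.1857, 0.2714, 0.2143]
t=2: π = [0.2959, 0.2408, 0.2469, 0.2163]
t=3: π = [0.3087, 0.2239, 0.2478, 0.2195]
t=4: π = [0.3050, 0.2304, 0.2456, 0.2190]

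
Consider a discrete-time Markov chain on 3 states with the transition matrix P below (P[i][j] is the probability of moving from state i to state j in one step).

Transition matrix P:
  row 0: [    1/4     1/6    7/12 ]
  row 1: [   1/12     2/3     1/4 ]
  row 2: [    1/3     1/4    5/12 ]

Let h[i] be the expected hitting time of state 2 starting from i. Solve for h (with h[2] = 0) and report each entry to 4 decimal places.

h = [2.1176, 3.5294, 0.0000]

First-step conditioning: h[2] = 0; for i ≠ 2, h[i] = 1 + Σ_k P[i][k]·h[k].
  h[0] = 1 + 1/4·h[0] + 1/6·h[1]
  h[1] = 1 + 1/12·h[0] + 2/3·h[1]
Solving the 2×2 linear system over states ≠ 2 gives exactly h = [36/17, 60/17, 0] (h[2] = 0 is the target).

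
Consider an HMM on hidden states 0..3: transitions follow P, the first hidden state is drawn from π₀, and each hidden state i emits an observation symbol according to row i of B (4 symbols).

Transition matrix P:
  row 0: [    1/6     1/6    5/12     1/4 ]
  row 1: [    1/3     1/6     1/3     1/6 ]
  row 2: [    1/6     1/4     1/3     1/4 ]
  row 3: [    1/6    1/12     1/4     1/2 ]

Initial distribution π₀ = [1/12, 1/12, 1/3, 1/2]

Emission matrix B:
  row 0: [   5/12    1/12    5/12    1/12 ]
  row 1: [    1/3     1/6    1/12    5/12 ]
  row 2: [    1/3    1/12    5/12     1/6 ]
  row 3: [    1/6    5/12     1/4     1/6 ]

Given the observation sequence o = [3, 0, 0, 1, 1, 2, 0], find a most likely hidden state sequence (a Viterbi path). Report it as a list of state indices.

t=0: δ = [6.944e-03, 3.472e-02, 5.556e-02, 8.333e-02]  (obs o_0=3)
t=1: δ = [5.787e-03, 4.630e-03, 6.944e-03, 6.944e-03]  ψ = [3, 2, 3, 3]  (obs o_1=0)
t=2: δ = [6.430e-04, 5.787e-04, 8.038e-04, 5.787e-04]  ψ = [1, 2, 0, 3]  (obs o_2=0)
t=3: δ = [1.608e-05, 3.349e-05, 2.233e-05, 1.206e-04]  ψ = [1, 2, 0, 3]  (obs o_3=1)
t=4: δ = [1.674e-06, 1.674e-06, 2.512e-06, 2.512e-05]  ψ = [3, 3, 3, 3]  (obs o_4=1)
t=5: δ = [1.744e-06, 1.744e-07, 2.616e-06, 3.140e-06]  ψ = [3, 3, 3, 3]  (obs o_5=2)
t=6: δ = [2.180e-07, 2.180e-07, 2.907e-07, 2.616e-07]  ψ = [3, 2, 2, 3]  (obs o_6=0)
backtrack: best end state = 2; path = [3, 3, 3, 3, 3, 2, 2]

path = [3, 3, 3, 3, 3, 2, 2]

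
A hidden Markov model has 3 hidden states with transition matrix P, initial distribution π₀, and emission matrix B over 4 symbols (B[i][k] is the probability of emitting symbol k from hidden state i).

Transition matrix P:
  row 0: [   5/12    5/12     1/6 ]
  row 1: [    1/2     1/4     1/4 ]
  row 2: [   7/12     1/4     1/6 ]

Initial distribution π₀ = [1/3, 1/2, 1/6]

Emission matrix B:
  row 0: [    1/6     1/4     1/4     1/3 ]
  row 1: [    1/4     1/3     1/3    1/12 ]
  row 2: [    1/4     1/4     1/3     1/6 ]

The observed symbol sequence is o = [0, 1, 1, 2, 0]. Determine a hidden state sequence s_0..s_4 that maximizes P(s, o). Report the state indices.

t=0: δ = [5.556e-02, 1.250e-01, 4.167e-02]  (obs o_0=0)
t=1: δ = [1.562e-02, 1.042e-02, 7.812e-03]  ψ = [1, 1, 1]  (obs o_1=1)
t=2: δ = [1.628e-03, 2.170e-03, 6.510e-04]  ψ = [0, 0, 0]  (obs o_2=1)
t=3: δ = [2.713e-04, 2.261e-04, 1.808e-04]  ψ = [1, 0, 1]  (obs o_3=2)
t=4: δ = [1.884e-05, 2.826e-05, 1.413e-05]  ψ = [0, 0, 1]  (obs o_4=0)
backtrack: best end state = 1; path = [1, 0, 1, 0, 1]

path = [1, 0, 1, 0, 1]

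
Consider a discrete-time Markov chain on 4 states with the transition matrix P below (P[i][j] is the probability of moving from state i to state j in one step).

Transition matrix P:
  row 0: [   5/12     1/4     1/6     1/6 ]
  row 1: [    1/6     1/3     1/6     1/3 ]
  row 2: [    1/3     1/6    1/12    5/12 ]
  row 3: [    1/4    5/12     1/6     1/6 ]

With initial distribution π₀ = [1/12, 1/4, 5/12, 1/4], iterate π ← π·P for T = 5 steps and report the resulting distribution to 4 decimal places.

t=0: π = [0.0833, 0.2500, 0.4167, 0.2500]
t=1: π = [0.2778, 0.2778, 0.1319, 0.3125]
t=2: π = [0.2841, 0.3142, 0.1557, 0.2459]
t=3: π = [0.2841, 0.3042, 0.1537, 0.2580]
t=4: π = [0.2848, 0.3055, 0.1539, 0.2558]
t=5: π = [0.2848, 0.3053, 0.1538, 0.2561]

π = [0.2848, 0.3053, 0.1538, 0.2561]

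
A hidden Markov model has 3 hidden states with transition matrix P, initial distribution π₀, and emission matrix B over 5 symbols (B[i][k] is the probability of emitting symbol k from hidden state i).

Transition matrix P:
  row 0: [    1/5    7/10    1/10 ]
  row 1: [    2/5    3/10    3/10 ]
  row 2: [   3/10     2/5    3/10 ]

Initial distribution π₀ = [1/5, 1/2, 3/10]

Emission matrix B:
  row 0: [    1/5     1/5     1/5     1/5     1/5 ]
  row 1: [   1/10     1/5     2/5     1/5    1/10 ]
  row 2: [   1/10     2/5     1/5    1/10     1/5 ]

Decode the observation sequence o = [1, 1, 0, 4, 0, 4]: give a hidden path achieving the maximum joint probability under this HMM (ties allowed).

path = [2, 2, 0, 1, 0, 1]

t=0: δ = [4.000e-02, 1.000e-01, 1.200e-01]  (obs o_0=1)
t=1: δ = [8.000e-03, 9.600e-03, 1.440e-02]  ψ = [1, 2, 2]  (obs o_1=1)
t=2: δ = [8.640e-04, 5.760e-04, 4.320e-04]  ψ = [2, 2, 2]  (obs o_2=0)
t=3: δ = [4.608e-05, 6.048e-05, 3.456e-05]  ψ = [1, 0, 1]  (obs o_3=4)
t=4: δ = [4.838e-06, 3.226e-06, 1.814e-06]  ψ = [1, 0, 1]  (obs o_4=0)
t=5: δ = [2.580e-07, 3.387e-07, 1.935e-07]  ψ = [1, 0, 1]  (obs o_5=4)
backtrack: best end state = 1; path = [2, 2, 0, 1, 0, 1]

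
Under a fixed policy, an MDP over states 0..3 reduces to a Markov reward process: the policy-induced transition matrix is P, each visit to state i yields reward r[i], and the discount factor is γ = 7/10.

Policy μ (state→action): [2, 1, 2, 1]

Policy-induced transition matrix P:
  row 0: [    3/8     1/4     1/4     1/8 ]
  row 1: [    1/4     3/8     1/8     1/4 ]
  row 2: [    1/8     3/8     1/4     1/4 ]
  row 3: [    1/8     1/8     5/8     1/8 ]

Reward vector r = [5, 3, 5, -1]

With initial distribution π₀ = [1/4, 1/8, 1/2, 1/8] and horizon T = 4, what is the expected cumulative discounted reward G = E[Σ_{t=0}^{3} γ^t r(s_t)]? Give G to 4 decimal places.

G = 8.8832

t=0: π = [0.2500, 0.1250, 0.5000, 0.1250], E[r] = 4.0000, γ^t·E[r] = 4.000000, running G = 4.000000
t=1: π = [0.2031, 0.3125, 0.2813, 0.2031], E[r] = 3.1563, γ^t·E[r] = 2.209375, running G = 6.209375
t=2: π = [0.2148, 0.2988, 0.2871, 0.1992], E[r] = 3.2070, γ^t·E[r] = 1.571445, running G = 7.780820
t=3: π = [0.2161, 0.2983, 0.2874, 0.1982], E[r] = 3.2139, γ^t·E[r] = 1.102356, running G = 8.883177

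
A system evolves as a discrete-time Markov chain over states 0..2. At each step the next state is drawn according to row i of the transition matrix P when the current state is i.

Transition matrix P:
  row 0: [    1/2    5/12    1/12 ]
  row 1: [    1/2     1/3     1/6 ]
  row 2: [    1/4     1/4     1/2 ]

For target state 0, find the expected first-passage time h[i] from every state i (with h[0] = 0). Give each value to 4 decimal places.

h = [0.0000, 2.2857, 3.1429]

First-step conditioning: h[0] = 0; for i ≠ 0, h[i] = 1 + Σ_k P[i][k]·h[k].
  h[1] = 1 + 1/3·h[1] + 1/6·h[2]
  h[2] = 1 + 1/4·h[1] + 1/2·h[2]
Solving the 2×2 linear system over states ≠ 0 gives exactly h = [0, 16/7, 22/7] (h[0] = 0 is the target).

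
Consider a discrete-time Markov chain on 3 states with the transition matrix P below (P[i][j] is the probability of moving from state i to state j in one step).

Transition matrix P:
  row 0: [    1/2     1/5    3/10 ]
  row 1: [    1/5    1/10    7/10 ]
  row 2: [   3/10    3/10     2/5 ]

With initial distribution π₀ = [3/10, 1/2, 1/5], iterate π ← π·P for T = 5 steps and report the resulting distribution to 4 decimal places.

π = [0.3473, 0.2209, 0.4318]

t=0: π = [0.3000, 0.5000, 0.2000]
t=1: π = [0.3100, 0.1700, 0.5200]
t=2: π = [0.3450, 0.2350, 0.4200]
t=3: π = [0.3455, 0.2185, 0.4360]
t=4: π = [0.3473, 0.2218, 0.4310]
t=5: π = [0.3473, 0.2209, 0.4318]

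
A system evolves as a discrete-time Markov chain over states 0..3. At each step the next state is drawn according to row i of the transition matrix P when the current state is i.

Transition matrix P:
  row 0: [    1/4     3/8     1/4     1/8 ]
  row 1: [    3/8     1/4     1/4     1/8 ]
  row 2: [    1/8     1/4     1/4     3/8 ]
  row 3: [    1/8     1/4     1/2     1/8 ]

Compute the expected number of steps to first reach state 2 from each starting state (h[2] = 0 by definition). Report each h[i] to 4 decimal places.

First-step conditioning: h[2] = 0; for i ≠ 2, h[i] = 1 + Σ_k P[i][k]·h[k].
  h[0] = 1 + 1/4·h[0] + 3/8·h[1] + 1/8·h[3]
  h[1] = 1 + 3/8·h[0] + 1/4·h[1] + 1/8·h[3]
  h[3] = 1 + 1/8·h[0] + 1/4·h[1] + 1/8·h[3]
Solving the 3×3 linear system over states ≠ 2 gives exactly h = [32/9, 32/9, 0, 8/3] (h[2] = 0 is the target).

h = [3.5556, 3.5556, 0.0000, 2.6667]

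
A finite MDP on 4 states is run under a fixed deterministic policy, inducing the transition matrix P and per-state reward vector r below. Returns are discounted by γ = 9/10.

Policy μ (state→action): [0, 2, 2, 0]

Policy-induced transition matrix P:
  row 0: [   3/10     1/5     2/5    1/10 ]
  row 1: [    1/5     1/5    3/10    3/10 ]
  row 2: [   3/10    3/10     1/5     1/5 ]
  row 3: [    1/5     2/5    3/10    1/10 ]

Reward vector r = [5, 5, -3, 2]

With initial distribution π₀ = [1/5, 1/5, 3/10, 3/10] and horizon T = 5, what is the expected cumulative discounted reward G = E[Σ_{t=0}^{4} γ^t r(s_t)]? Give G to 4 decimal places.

G = 8.2190

t=0: π = [0.2000, 0.2000, 0.3000, 0.3000], E[r] = 1.7000, γ^t·E[r] = 1.700000, running G = 1.700000
t=1: π = [0.2500, 0.2900, 0.2900, 0.1700], E[r] = 2.1700, γ^t·E[r] = 1.953000, running G = 3.653000
t=2: π = [0.2540, 0.2630, 0.2960, 0.1870], E[r] = 2.0710, γ^t·E[r] = 1.677510, running G = 5.330510
t=3: π = [0.2550, 0.2670, 0.2958, 0.1822], E[r] = 2.0870, γ^t·E[r] = 1.521423, running G = 6.851933
t=4: π = [0.2551, 0.2660, 0.2959, 0.1830], E[r] = 2.0837, γ^t·E[r] = 1.367116, running G = 8.219049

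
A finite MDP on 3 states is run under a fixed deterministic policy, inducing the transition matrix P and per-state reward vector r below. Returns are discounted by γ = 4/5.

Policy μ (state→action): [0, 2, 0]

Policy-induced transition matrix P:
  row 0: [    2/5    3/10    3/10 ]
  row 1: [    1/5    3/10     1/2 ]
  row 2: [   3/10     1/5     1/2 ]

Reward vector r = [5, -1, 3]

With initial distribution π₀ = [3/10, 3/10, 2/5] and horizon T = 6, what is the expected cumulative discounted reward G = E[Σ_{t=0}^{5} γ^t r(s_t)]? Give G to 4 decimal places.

G = 9.3318

t=0: π = [0.3000, 0.3000, 0.4000], E[r] = 2.4000, γ^t·E[r] = 2.400000, running G = 2.400000
t=1: π = [0.3000, 0.2600, 0.4400], E[r] = 2.5600, γ^t·E[r] = 2.048000, running G = 4.448000
t=2: π = [0.3040, 0.2560, 0.4400], E[r] = 2.5840, γ^t·E[r] = 1.653760, running G = 6.101760
t=3: π = [0.3048, 0.2560, 0.4392], E[r] = 2.5856, γ^t·E[r] = 1.323827, running G = 7.425587
t=4: π = [0.3049, 0.2561, 0.4390], E[r] = 2.5854, γ^t·E[r] = 1.058996, running G = 8.484583
t=5: π = [0.3049, 0.2561, 0.4390], E[r] = 2.5854, γ^t·E[r] = 0.847176, running G = 9.331759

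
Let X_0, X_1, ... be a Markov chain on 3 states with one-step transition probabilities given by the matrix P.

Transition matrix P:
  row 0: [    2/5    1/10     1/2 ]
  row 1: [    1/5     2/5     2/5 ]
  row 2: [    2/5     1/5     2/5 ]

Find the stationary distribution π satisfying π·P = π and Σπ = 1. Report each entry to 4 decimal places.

π = [0.3590, 0.2051, 0.4359]

Balance equations π_j = Σ_i π_i·P[i][j]:
  π_0 = 2/5·π_0 + 1/5·π_1 + 2/5·π_2
  π_1 = 1/10·π_0 + 2/5·π_1 + 1/5·π_2
  normalize: π_0 + π_1 + π_2 = 1
Solving the linear system gives exactly π = [14/39, 8/39, 17/39].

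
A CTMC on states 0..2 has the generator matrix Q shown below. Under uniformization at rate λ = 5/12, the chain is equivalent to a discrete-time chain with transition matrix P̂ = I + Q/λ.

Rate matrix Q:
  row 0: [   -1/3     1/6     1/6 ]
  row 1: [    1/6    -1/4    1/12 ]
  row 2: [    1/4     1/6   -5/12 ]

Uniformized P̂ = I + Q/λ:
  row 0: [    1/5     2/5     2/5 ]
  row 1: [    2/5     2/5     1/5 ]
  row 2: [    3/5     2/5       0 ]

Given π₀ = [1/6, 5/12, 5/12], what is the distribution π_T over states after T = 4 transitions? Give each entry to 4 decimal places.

t=0: π = [0.1667, 0.4167, 0.4167]
t=1: π = [0.4500, 0.4000, 0.1500]
t=2: π = [0.3400, 0.4000, 0.2600]
t=3: π = [0.3840, 0.4000, 0.2160]
t=4: π = [0.3664, 0.4000, 0.2336]

π = [0.3664, 0.4000, 0.2336]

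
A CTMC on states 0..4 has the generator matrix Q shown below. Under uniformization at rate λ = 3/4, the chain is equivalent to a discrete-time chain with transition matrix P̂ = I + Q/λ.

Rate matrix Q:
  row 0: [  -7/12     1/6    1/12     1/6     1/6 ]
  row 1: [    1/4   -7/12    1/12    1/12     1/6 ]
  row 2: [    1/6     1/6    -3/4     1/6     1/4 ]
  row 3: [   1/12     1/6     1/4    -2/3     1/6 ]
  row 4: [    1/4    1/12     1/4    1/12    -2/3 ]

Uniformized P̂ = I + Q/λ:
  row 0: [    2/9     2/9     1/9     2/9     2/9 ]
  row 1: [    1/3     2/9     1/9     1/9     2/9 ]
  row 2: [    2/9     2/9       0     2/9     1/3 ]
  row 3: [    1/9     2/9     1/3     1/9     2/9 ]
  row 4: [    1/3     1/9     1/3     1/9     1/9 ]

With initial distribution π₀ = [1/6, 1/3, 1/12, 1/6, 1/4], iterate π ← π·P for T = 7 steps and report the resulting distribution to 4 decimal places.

π = [0.2508, 0.1980, 0.1752, 0.1584, 0.2175]

t=0: π = [0.1667, 0.3333, 0.0833, 0.1667, 0.2500]
t=1: π = [0.2685, 0.1944, 0.1944, 0.1389, 0.2037]
t=2: π = [0.2510, 0.1996, 0.1656, 0.1626, 0.2212]
t=3: π = [0.2509, 0.1976, 0.1780, 0.1574, 0.2160]
t=4: π = [0.2507, 0.1982, 0.1743, 0.1588, 0.2180]
t=5: π = [0.2508, 0.1980, 0.1755, 0.1583, 0.2174]
t=6: π = [0.2508, 0.1981, 0.1751, 0.1585, 0.2176]
t=7: π = [0.2508, 0.1980, 0.1752, 0.1584, 0.2175]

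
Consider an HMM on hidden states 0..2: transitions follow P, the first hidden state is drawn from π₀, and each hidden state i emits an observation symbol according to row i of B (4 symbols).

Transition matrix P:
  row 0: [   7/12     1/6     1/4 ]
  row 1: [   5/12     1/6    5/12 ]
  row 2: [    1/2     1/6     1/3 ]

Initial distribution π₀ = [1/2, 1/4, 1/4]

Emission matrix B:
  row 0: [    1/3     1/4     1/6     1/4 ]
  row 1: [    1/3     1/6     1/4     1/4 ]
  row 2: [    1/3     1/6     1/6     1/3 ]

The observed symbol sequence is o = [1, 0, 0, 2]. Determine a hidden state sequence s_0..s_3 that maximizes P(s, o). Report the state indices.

path = [0, 0, 0, 0]

t=0: δ = [1.250e-01, 4.167e-02, 4.167e-02]  (obs o_0=1)
t=1: δ = [2.431e-02, 6.944e-03, 1.042e-02]  ψ = [0, 0, 0]  (obs o_1=0)
t=2: δ = [4.726e-03, 1.350e-03, 2.025e-03]  ψ = [0, 0, 0]  (obs o_2=0)
t=3: δ = [4.595e-04, 1.969e-04, 1.969e-04]  ψ = [0, 0, 0]  (obs o_3=2)
backtrack: best end state = 0; path = [0, 0, 0, 0]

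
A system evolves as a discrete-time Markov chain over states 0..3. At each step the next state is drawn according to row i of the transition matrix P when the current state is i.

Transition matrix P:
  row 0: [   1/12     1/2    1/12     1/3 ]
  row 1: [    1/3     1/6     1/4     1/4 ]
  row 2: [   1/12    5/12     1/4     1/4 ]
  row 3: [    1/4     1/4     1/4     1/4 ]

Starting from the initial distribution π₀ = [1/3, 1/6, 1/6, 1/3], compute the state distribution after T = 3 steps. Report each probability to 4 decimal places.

t=0: π = [0.3333, 0.1667, 0.1667, 0.3333]
t=1: π = [0.1806, 0.3472, 0.1944, 0.2778]
t=2: π = [0.2164, 0.2986, 0.2199, 0.2650]
t=3: π = [0.2022, 0.3159, 0.2139, 0.2680]

π = [0.2022, 0.3159, 0.2139, 0.2680]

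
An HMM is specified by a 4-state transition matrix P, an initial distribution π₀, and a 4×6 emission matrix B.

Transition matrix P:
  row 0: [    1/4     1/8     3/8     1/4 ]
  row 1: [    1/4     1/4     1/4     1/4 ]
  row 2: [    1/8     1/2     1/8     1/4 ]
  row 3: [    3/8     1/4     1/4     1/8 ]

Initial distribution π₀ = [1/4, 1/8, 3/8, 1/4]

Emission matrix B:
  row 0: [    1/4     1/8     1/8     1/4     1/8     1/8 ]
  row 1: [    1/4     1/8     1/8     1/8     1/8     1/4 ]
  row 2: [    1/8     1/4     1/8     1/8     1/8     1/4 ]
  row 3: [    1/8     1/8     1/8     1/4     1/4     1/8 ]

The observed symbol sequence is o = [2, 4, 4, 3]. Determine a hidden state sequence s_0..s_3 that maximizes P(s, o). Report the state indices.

path = [2, 1, 3, 0]

t=0: δ = [3.125e-02, 1.562e-02, 4.688e-02, 3.125e-02]  (obs o_0=2)
t=1: δ = [1.465e-03, 2.930e-03, 1.465e-03, 2.930e-03]  ψ = [3, 2, 0, 2]  (obs o_1=4)
t=2: δ = [1.373e-04, 9.155e-05, 9.155e-05, 1.831e-04]  ψ = [3, 1, 1, 1]  (obs o_2=4)
t=3: δ = [1.717e-05, 5.722e-06, 6.437e-06, 8.583e-06]  ψ = [3, 2, 0, 0]  (obs o_3=3)
backtrack: best end state = 0; path = [2, 1, 3, 0]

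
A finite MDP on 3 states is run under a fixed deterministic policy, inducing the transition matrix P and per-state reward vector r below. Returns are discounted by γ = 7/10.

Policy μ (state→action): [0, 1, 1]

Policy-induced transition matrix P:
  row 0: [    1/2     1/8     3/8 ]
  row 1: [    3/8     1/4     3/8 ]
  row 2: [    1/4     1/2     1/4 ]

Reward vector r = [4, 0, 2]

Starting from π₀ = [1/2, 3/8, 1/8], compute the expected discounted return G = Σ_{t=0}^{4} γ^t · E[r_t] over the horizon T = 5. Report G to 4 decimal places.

t=0: π = [0.5000, 0.3750, 0.1250], E[r] = 2.2500, γ^t·E[r] = 2.250000, running G = 2.250000
t=1: π = [0.4219, 0.2188, 0.3594], E[r] = 2.4063, γ^t·E[r] = 1.684375, running G = 3.934375
t=2: π = [0.3828, 0.2871, 0.3301], E[r] = 2.1914, γ^t·E[r] = 1.073789, running G = 5.008164
t=3: π = [0.3816, 0.2847, 0.3337], E[r] = 2.1938, γ^t·E[r] = 0.752490, running G = 5.760654
t=4: π = [0.3810, 0.2857, 0.3333], E[r] = 2.1905, γ^t·E[r] = 0.525937, running G = 6.286591

G = 6.2866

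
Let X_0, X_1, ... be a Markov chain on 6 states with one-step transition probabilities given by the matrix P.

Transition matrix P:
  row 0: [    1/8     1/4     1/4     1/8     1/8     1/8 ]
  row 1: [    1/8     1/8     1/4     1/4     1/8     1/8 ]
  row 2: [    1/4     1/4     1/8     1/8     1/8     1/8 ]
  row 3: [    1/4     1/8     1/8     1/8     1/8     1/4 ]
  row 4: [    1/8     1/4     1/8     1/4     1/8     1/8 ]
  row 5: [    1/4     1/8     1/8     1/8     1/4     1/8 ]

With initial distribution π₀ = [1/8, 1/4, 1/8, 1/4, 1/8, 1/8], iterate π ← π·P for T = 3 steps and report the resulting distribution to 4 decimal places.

t=0: π = [0.1250, 0.2500, 0.1250, 0.2500, 0.1250, 0.1250]
t=1: π = [0.1875, 0.1719, 0.1719, 0.1719, 0.1406, 0.1563]
t=2: π = [0.1875, 0.1875, 0.1699, 0.1641, 0.1445, 0.1465]
t=3: π = [0.1851, 0.1877, 0.1719, 0.1665, 0.1433, 0.1455]

π = [0.1851, 0.1877, 0.1719, 0.1665, 0.1433, 0.1455]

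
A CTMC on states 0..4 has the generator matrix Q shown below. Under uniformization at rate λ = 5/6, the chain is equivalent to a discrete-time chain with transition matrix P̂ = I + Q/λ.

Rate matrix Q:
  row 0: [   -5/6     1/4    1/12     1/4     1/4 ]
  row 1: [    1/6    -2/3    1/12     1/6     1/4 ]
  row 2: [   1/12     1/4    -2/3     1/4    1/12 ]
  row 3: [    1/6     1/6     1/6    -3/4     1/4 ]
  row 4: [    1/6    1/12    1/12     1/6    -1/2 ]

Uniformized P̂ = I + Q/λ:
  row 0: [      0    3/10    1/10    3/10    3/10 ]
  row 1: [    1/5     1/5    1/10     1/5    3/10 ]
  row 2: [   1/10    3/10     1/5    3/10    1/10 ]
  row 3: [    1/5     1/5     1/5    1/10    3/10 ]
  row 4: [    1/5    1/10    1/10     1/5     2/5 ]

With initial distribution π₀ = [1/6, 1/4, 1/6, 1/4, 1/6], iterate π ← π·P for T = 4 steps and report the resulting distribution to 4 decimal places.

t=0: π = [0.1667, 0.2500, 0.1667, 0.2500, 0.1667]
t=1: π = [0.1500, 0.2167, 0.1417, 0.2083, 0.2833]
t=2: π = [0.1558, 0.2008, 0.1350, 0.2083, 0.3000]
t=3: π = [0.1553, 0.1991, 0.1343, 0.2083, 0.3030]
t=4: π = [0.1555, 0.1987, 0.1343, 0.2081, 0.3034]

π = [0.1555, 0.1987, 0.1343, 0.2081, 0.3034]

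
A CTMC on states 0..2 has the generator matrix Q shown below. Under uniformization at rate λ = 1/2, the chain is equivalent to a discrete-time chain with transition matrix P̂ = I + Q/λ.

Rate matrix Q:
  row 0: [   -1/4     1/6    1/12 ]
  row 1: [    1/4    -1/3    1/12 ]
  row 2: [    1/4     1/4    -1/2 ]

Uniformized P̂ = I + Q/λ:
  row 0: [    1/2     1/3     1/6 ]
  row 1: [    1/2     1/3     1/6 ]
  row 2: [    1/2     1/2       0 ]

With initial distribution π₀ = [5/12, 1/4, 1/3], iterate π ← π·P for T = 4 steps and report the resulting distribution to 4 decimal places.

π = [0.5000, 0.3570, 0.1430]

t=0: π = [0.4167, 0.2500, 0.3333]
t=1: π = [0.5000, 0.3889, 0.1111]
t=2: π = [0.5000, 0.3519, 0.1481]
t=3: π = [0.5000, 0.3580, 0.1420]
t=4: π = [0.5000, 0.3570, 0.1430]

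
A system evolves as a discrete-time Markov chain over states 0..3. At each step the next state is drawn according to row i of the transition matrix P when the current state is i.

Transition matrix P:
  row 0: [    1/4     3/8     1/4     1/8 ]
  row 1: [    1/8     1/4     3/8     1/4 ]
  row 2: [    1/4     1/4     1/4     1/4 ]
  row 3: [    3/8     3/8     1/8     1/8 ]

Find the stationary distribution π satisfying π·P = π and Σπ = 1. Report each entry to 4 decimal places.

π = [0.2365, 0.3041, 0.2635, 0.1959]

Balance equations π_j = Σ_i π_i·P[i][j]:
  π_0 = 1/4·π_0 + 1/8·π_1 + 1/4·π_2 + 3/8·π_3
  π_1 = 3/8·π_0 + 1/4·π_1 + 1/4·π_2 + 3/8·π_3
  π_2 = 1/4·π_0 + 3/8·π_1 + 1/4·π_2 + 1/8·π_3
  normalize: π_0 + π_1 + π_2 + π_3 = 1
Solving the linear system gives exactly π = [35/148, 45/148, 39/148, 29/148].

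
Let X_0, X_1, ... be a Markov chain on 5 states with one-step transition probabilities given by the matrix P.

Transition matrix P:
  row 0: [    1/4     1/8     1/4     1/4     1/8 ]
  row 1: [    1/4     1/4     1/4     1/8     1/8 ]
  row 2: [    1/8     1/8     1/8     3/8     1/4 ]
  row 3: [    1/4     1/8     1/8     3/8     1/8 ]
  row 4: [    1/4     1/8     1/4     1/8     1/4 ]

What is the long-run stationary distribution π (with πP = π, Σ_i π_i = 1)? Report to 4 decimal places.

π = [0.2260, 0.1429, 0.1924, 0.2685, 0.1703]

Balance equations π_j = Σ_i π_i·P[i][j]:
  π_0 = 1/4·π_0 + 1/4·π_1 + 1/8·π_2 + 1/4·π_3 + 1/4·π_4
  π_1 = 1/8·π_0 + 1/4·π_1 + 1/8·π_2 + 1/8·π_3 + 1/8·π_4
  π_2 = 1/4·π_0 + 1/4·π_1 + 1/8·π_2 + 1/8·π_3 + 1/4·π_4
  π_3 = 1/4·π_0 + 1/8·π_1 + 3/8·π_2 + 3/8·π_3 + 1/8·π_4
  normalize: π_0 + π_1 + π_2 + π_3 + π_4 = 1
Solving the linear system gives exactly π = [101/447, 1/7, 86/447, 40/149, 533/3129].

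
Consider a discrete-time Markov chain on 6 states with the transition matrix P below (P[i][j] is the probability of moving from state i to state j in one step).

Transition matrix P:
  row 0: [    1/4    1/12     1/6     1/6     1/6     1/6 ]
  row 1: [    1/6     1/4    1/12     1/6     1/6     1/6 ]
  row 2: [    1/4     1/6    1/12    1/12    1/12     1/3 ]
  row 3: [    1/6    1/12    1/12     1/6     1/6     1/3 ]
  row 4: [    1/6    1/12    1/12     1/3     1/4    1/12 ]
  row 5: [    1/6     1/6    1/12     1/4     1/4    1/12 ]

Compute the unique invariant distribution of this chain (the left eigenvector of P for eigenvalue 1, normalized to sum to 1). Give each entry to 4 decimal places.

π = [0.1908, 0.1285, 0.0992, 0.2055, 0.1897, 0.1861]

Balance equations π_j = Σ_i π_i·P[i][j]:
  π_0 = 1/4·π_0 + 1/6·π_1 + 1/4·π_2 + 1/6·π_3 + 1/6·π_4 + 1/6·π_5
  π_1 = 1/12·π_0 + 1/4·π_1 + 1/6·π_2 + 1/12·π_3 + 1/12·π_4 + 1/6·π_5
  π_2 = 1/6·π_0 + 1/12·π_1 + 1/12·π_2 + 1/12·π_3 + 1/12·π_4 + 1/12·π_5
  π_3 = 1/6·π_0 + 1/6·π_1 + 1/12·π_2 + 1/6·π_3 + 1/3·π_4 + 1/4·π_5
  π_4 = 1/6·π_0 + 1/6·π_1 + 1/12·π_2 + 1/6·π_3 + 1/4·π_4 + 1/4·π_5
  normalize: π_0 + π_1 + π_2 + π_3 + π_4 + π_5 = 1
Solving the linear system gives exactly π = [25/131, 28659/222962, 13/131, 45825/222962, 21150/111481, 20751/111481].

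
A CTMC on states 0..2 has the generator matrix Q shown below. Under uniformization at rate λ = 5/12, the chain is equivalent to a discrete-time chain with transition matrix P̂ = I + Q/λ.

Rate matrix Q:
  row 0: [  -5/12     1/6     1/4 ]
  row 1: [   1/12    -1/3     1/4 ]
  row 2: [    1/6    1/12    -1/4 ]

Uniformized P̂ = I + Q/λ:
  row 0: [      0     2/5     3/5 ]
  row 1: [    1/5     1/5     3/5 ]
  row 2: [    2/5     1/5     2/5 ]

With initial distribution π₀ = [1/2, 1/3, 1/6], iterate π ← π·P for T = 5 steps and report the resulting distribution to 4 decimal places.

π = [0.2494, 0.2505, 0.5001]

t=0: π = [0.5000, 0.3333, 0.1667]
t=1: π = [0.1333, 0.3000, 0.5667]
t=2: π = [0.2867, 0.2267, 0.4867]
t=3: π = [0.2400, 0.2573, 0.5027]
t=4: π = [0.2525, 0.2480, 0.4995]
t=5: π = [0.2494, 0.2505, 0.5001]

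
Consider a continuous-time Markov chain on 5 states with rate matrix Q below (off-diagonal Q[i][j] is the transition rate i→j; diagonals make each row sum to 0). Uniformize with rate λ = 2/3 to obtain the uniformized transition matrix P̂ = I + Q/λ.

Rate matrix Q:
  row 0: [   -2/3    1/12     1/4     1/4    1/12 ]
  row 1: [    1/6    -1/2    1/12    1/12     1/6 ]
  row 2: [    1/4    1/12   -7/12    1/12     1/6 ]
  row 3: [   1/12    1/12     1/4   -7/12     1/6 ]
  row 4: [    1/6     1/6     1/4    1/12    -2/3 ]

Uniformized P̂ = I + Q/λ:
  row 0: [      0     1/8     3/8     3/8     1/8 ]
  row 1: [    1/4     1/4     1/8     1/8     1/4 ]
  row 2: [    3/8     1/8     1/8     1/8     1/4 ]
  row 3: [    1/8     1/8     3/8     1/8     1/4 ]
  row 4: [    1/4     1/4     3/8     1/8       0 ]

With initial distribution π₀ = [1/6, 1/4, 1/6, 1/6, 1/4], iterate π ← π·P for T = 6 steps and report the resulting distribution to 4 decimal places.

t=0: π = [0.1667, 0.2500, 0.1667, 0.1667, 0.2500]
t=1: π = [0.2083, 0.1875, 0.2708, 0.1667, 0.1667]
t=2: π = [0.2109, 0.1693, 0.2604, 0.1771, 0.1823]
t=3: π = [0.2077, 0.1689, 0.2676, 0.1777, 0.1781]
t=4: π = [0.2093, 0.1684, 0.2659, 0.1769, 0.1795]
t=5: π = [0.2088, 0.1685, 0.2664, 0.1773, 0.1790]
t=6: π = [0.2089, 0.1684, 0.2663, 0.1772, 0.1792]

π = [0.2089, 0.1684, 0.2663, 0.1772, 0.1792]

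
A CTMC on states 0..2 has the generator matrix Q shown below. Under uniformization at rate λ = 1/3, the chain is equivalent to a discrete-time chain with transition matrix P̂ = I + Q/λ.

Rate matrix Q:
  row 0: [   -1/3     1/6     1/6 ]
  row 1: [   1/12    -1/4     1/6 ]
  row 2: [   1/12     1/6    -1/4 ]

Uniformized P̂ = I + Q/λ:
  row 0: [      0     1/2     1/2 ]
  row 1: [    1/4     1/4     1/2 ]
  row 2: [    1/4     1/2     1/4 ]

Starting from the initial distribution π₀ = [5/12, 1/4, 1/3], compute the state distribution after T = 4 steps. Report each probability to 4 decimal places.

t=0: π = [0.4167, 0.2500, 0.3333]
t=1: π = [0.1458, 0.4375, 0.4167]
t=2: π = [0.2135, 0.3906, 0.3958]
t=3: π = [0.1966, 0.4023, 0.4010]
t=4: π = [0.2008, 0.3994, 0.3997]

π = [0.2008, 0.3994, 0.3997]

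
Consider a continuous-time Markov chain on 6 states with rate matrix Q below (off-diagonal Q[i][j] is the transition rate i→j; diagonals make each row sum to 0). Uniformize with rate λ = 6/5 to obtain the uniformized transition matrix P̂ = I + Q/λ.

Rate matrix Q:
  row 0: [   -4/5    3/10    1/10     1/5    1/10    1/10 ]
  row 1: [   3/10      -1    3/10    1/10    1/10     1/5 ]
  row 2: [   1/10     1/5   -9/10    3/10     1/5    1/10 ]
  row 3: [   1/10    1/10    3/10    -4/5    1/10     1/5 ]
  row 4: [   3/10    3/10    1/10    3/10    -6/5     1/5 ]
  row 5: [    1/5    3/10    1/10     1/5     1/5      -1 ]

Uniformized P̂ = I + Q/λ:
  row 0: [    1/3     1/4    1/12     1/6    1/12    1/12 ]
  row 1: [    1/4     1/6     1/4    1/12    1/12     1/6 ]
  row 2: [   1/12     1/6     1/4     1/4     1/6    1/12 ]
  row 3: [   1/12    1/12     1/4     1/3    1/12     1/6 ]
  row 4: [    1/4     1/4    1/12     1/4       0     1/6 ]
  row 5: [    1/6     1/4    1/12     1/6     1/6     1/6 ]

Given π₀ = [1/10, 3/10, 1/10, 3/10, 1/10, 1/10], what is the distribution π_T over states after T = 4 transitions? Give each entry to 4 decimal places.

t=0: π = [0.1000, 0.3000, 0.1000, 0.3000, 0.1000, 0.1000]
t=1: π = [0.1833, 0.1667, 0.2000, 0.2083, 0.0917, 0.1500]
t=2: π = [0.1847, 0.1847, 0.1792, 0.2118, 0.1049, 0.1347]
t=3: π = [0.1890, 0.1844, 0.1793, 0.2102, 0.1008, 0.1363]
t=4: π = [0.1895, 0.1847, 0.1790, 0.2097, 0.1012, 0.1360]

π = [0.1895, 0.1847, 0.1790, 0.2097, 0.1012, 0.1360]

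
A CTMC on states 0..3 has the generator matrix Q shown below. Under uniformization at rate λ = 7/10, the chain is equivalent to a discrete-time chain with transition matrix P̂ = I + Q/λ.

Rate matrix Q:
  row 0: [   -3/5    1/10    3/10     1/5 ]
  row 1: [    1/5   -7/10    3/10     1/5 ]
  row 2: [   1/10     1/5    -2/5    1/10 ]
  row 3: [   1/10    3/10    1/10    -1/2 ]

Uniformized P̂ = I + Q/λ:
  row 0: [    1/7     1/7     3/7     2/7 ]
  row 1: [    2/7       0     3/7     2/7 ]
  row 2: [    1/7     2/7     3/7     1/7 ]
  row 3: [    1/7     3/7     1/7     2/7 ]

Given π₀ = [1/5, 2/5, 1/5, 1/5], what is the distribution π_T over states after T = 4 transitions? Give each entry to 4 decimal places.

t=0: π = [0.2000, 0.4000, 0.2000, 0.2000]
t=1: π = [0.2000, 0.1714, 0.3714, 0.2571]
t=2: π = [0.1673, 0.2449, 0.3551, 0.2327]
t=3: π = [0.1778, 0.2251, 0.3621, 0.2350]
t=4: π = [0.1750, 0.2296, 0.3614, 0.2340]

π = [0.1750, 0.2296, 0.3614, 0.2340]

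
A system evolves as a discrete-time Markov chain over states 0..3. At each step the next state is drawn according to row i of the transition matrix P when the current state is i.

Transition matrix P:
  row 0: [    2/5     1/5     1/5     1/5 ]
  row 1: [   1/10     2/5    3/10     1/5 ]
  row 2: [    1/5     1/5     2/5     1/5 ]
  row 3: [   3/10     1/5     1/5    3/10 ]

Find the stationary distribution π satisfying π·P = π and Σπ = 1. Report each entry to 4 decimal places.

π = [0.2465, 0.2500, 0.2813, 0.2222]

Balance equations π_j = Σ_i π_i·P[i][j]:
  π_0 = 2/5·π_0 + 1/10·π_1 + 1/5·π_2 + 3/10·π_3
  π_1 = 1/5·π_0 + 2/5·π_1 + 1/5·π_2 + 1/5·π_3
  π_2 = 1/5·π_0 + 3/10·π_1 + 2/5·π_2 + 1/5·π_3
  normalize: π_0 + π_1 + π_2 + π_3 = 1
Solving the linear system gives exactly π = [71/288, 1/4, 9/32, 2/9].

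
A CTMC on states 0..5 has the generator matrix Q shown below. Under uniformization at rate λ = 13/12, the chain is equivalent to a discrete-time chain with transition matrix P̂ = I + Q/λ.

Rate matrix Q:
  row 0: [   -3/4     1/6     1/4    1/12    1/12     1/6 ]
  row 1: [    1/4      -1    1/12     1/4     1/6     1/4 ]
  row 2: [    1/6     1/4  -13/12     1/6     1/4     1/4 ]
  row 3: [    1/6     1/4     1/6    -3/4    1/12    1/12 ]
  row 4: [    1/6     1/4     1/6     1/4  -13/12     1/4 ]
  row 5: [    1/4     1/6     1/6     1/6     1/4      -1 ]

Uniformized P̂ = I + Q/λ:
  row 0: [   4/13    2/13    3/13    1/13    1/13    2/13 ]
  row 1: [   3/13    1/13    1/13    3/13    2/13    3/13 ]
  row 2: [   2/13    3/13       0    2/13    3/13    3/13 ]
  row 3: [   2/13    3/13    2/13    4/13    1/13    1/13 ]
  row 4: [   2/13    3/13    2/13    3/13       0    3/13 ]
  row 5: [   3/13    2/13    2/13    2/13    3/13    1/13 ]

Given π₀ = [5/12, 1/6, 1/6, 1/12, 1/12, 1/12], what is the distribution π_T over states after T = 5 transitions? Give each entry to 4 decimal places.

π = [0.2124, 0.1751, 0.1358, 0.1899, 0.1263, 0.1605]

t=0: π = [0.4167, 0.1667, 0.1667, 0.0833, 0.0833, 0.0833]
t=1: π = [0.2372, 0.1667, 0.1474, 0.1538, 0.1218, 0.1731]
t=2: π = [0.2165, 0.1736, 0.1366, 0.1815, 0.1297, 0.1622]
t=3: π = [0.2130, 0.1749, 0.1361, 0.1884, 0.1263, 0.1612]
t=4: π = [0.2125, 0.1751, 0.1358, 0.1896, 0.1264, 0.1606]
t=5: π = [0.2124, 0.1751, 0.1358, 0.1899, 0.1263, 0.1605]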